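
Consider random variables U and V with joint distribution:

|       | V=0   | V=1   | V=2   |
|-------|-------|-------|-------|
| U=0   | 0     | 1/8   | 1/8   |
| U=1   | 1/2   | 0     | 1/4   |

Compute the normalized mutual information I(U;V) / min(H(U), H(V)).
Marginal P(U) (row sums):
  P(U=0) = 0 + 1/8 + 1/8 = 1/4
  P(U=1) = 1/2 + 0 + 1/4 = 3/4
Marginal P(V) (column sums):
  P(V=0) = 0 + 1/2 = 1/2
  P(V=1) = 1/8 + 0 = 1/8
  P(V=2) = 1/8 + 1/4 = 3/8

H(U) = -[(1/4)·log₂(1/4) + (3/4)·log₂(3/4)]
  = 0.5000 + 0.3113
  = 0.8113 bits
H(V) = -[(1/2)·log₂(1/2) + (1/8)·log₂(1/8) + (3/8)·log₂(3/8)]
  = 0.5000 + 0.3750 + 0.5306
  = 1.4056 bits
H(U,V) = -[(1/8)·log₂(1/8) + (1/8)·log₂(1/8) + (1/2)·log₂(1/2) + (1/4)·log₂(1/4)]
  = 0.3750 + 0.3750 + 0.5000 + 0.5000
  = 1.7500 bits

I(U;V) = H(U) + H(V) - H(U,V)
  = 0.8113 + 1.4056 - 1.7500
  = 0.4669 bits

min(H(U), H(V)) = min(0.8113, 1.4056) = 0.8113 bits
Normalized MI = 0.4669 / 0.8113 = 0.5755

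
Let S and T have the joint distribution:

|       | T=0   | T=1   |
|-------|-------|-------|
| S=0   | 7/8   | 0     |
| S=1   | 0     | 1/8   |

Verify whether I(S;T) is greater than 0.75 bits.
Marginal P(S) (row sums):
  P(S=0) = 7/8 + 0 = 7/8
  P(S=1) = 0 + 1/8 = 1/8
Marginal P(T) (column sums):
  P(T=0) = 7/8 + 0 = 7/8
  P(T=1) = 0 + 1/8 = 1/8

H(S) = -[(7/8)·log₂(7/8) + (1/8)·log₂(1/8)]
  = 0.1686 + 0.3750
  = 0.5436 bits
H(T) = -[(7/8)·log₂(7/8) + (1/8)·log₂(1/8)]
  = 0.1686 + 0.3750
  = 0.5436 bits
H(S,T) = -[(7/8)·log₂(7/8) + (1/8)·log₂(1/8)]
  = 0.1686 + 0.3750
  = 0.5436 bits

I(S;T) = H(S) + H(T) - H(S,T)
  = 0.5436 + 0.5436 - 0.5436
  = 0.5436 bits

No. I(S;T) = 0.5436 bits, which is ≤ 0.75 bits.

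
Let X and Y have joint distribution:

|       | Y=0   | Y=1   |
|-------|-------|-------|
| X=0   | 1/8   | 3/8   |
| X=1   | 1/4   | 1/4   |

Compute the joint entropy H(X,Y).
H(X,Y) = -Σ P(X,Y) log₂ P(X,Y), summed over the non-zero cells:
H(X,Y) = -[(1/8)·log₂(1/8) + (3/8)·log₂(3/8) + (1/4)·log₂(1/4) + (1/4)·log₂(1/4)]
  = 0.3750 + 0.5306 + 0.5000 + 0.5000
  = 1.9056 bits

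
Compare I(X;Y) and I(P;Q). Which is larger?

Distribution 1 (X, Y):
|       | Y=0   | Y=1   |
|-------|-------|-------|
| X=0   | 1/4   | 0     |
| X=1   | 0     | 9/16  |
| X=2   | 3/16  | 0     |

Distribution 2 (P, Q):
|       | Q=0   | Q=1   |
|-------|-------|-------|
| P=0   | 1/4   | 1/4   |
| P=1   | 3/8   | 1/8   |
Distribution 1 (X, Y):
Marginal P(X) (row sums):
  P(X=0) = 1/4 + 0 = 1/4
  P(X=1) = 0 + 9/16 = 9/16
  P(X=2) = 3/16 + 0 = 3/16
Marginal P(Y) (column sums):
  P(Y=0) = 1/4 + 0 + 3/16 = 7/16
  P(Y=1) = 0 + 9/16 + 0 = 9/16

H(X) = -[(1/4)·log₂(1/4) + (9/16)·log₂(9/16) + (3/16)·log₂(3/16)]
  = 0.5000 + 0.4669 + 0.4528
  = 1.4197 bits
H(Y) = -[(7/16)·log₂(7/16) + (9/16)·log₂(9/16)]
  = 0.5218 + 0.4669
  = 0.9887 bits
H(X,Y) = -[(1/4)·log₂(1/4) + (9/16)·log₂(9/16) + (3/16)·log₂(3/16)]
  = 0.5000 + 0.4669 + 0.4528
  = 1.4197 bits

I(X;Y) = H(X) + H(Y) - H(X,Y)
  = 1.4197 + 0.9887 - 1.4197
  = 0.9887 bits

Distribution 2 (P, Q):
Marginal P(P) (row sums):
  P(P=0) = 1/4 + 1/4 = 1/2
  P(P=1) = 3/8 + 1/8 = 1/2
Marginal P(Q) (column sums):
  P(Q=0) = 1/4 + 3/8 = 5/8
  P(Q=1) = 1/4 + 1/8 = 3/8

H(P) = -[(1/2)·log₂(1/2) + (1/2)·log₂(1/2)]
  = 0.5000 + 0.5000
  = 1.0000 bits
H(Q) = -[(5/8)·log₂(5/8) + (3/8)·log₂(3/8)]
  = 0.4238 + 0.5306
  = 0.9544 bits
H(P,Q) = -[(1/4)·log₂(1/4) + (1/4)·log₂(1/4) + (3/8)·log₂(3/8) + (1/8)·log₂(1/8)]
  = 0.5000 + 0.5000 + 0.5306 + 0.3750
  = 1.9056 bits

I(P;Q) = H(P) + H(Q) - H(P,Q)
  = 1.0000 + 0.9544 - 1.9056
  = 0.0488 bits

I(X;Y) = 0.9887 bits > I(P;Q) = 0.0488 bits, so (X, Y) has the higher mutual information (stronger dependence).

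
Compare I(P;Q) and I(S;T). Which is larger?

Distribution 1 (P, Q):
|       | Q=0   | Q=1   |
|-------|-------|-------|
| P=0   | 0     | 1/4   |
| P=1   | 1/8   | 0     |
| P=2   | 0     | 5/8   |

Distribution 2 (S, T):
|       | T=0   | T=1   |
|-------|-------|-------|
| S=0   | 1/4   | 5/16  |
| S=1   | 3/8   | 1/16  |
Distribution 1 (P, Q):
Marginal P(P) (row sums):
  P(P=0) = 0 + 1/4 = 1/4
  P(P=1) = 1/8 + 0 = 1/8
  P(P=2) = 0 + 5/8 = 5/8
Marginal P(Q) (column sums):
  P(Q=0) = 0 + 1/8 + 0 = 1/8
  P(Q=1) = 1/4 + 0 + 5/8 = 7/8

H(P) = -[(1/4)·log₂(1/4) + (1/8)·log₂(1/8) + (5/8)·log₂(5/8)]
  = 0.5000 + 0.3750 + 0.4238
  = 1.2988 bits
H(Q) = -[(1/8)·log₂(1/8) + (7/8)·log₂(7/8)]
  = 0.3750 + 0.1686
  = 0.5436 bits
H(P,Q) = -[(1/4)·log₂(1/4) + (1/8)·log₂(1/8) + (5/8)·log₂(5/8)]
  = 0.5000 + 0.3750 + 0.4238
  = 1.2988 bits

I(P;Q) = H(P) + H(Q) - H(P,Q)
  = 1.2988 + 0.5436 - 1.2988
  = 0.5436 bits

Distribution 2 (S, T):
Marginal P(S) (row sums):
  P(S=0) = 1/4 + 5/16 = 9/16
  P(S=1) = 3/8 + 1/16 = 7/16
Marginal P(T) (column sums):
  P(T=0) = 1/4 + 3/8 = 5/8
  P(T=1) = 5/16 + 1/16 = 3/8

H(S) = -[(9/16)·log₂(9/16) + (7/16)·log₂(7/16)]
  = 0.4669 + 0.5218
  = 0.9887 bits
H(T) = -[(5/8)·log₂(5/8) + (3/8)·log₂(3/8)]
  = 0.4238 + 0.5306
  = 0.9544 bits
H(S,T) = -[(1/4)·log₂(1/4) + (5/16)·log₂(5/16) + (3/8)·log₂(3/8) + (1/16)·log₂(1/16)]
  = 0.5000 + 0.5244 + 0.5306 + 0.2500
  = 1.8050 bits

I(S;T) = H(S) + H(T) - H(S,T)
  = 0.9887 + 0.9544 - 1.8050
  = 0.1381 bits

I(P;Q) = 0.5436 bits > I(S;T) = 0.1381 bits, so (P, Q) has the higher mutual information (stronger dependence).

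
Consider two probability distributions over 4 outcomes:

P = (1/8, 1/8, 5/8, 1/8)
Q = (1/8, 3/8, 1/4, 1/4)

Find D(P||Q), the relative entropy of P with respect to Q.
D(P||Q) = Σ P(i) log₂(P(i)/Q(i))
  i=0: (1/8) × log₂((1/8)/(1/8)) = (1/8) × log₂(1) = 0.0000
  i=1: (1/8) × log₂((1/8)/(3/8)) = (1/8) × log₂(1/3) = -0.1981
  i=2: (5/8) × log₂((5/8)/(1/4)) = (5/8) × log₂(5/2) = 0.8262
  i=3: (1/8) × log₂((1/8)/(1/4)) = (1/8) × log₂(1/2) = -0.1250
D(P||Q) = 0.0000 - 0.1981 + 0.8262 - 0.1250
  = 0.5031 bits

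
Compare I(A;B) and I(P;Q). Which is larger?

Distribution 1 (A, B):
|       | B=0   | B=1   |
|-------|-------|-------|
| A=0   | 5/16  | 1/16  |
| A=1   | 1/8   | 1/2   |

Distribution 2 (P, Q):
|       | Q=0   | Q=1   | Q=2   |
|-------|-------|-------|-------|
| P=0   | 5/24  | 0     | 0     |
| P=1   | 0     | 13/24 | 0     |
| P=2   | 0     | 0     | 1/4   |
Distribution 1 (A, B):
Marginal P(A) (row sums):
  P(A=0) = 5/16 + 1/16 = 3/8
  P(A=1) = 1/8 + 1/2 = 5/8
Marginal P(B) (column sums):
  P(B=0) = 5/16 + 1/8 = 7/16
  P(B=1) = 1/16 + 1/2 = 9/16

H(A) = -[(3/8)·log₂(3/8) + (5/8)·log₂(5/8)]
  = 0.5306 + 0.4238
  = 0.9544 bits
H(B) = -[(7/16)·log₂(7/16) + (9/16)·log₂(9/16)]
  = 0.5218 + 0.4669
  = 0.9887 bits
H(A,B) = -[(5/16)·log₂(5/16) + (1/16)·log₂(1/16) + (1/8)·log₂(1/8) + (1/2)·log₂(1/2)]
  = 0.5244 + 0.2500 + 0.3750 + 0.5000
  = 1.6494 bits

I(A;B) = H(A) + H(B) - H(A,B)
  = 0.9544 + 0.9887 - 1.6494
  = 0.2937 bits

Distribution 2 (P, Q):
Marginal P(P) (row sums):
  P(P=0) = 5/24 + 0 + 0 = 5/24
  P(P=1) = 0 + 13/24 + 0 = 13/24
  P(P=2) = 0 + 0 + 1/4 = 1/4
Marginal P(Q) (column sums):
  P(Q=0) = 5/24 + 0 + 0 = 5/24
  P(Q=1) = 0 + 13/24 + 0 = 13/24
  P(Q=2) = 0 + 0 + 1/4 = 1/4

H(P) = -[(5/24)·log₂(5/24) + (13/24)·log₂(13/24) + (1/4)·log₂(1/4)]
  = 0.4715 + 0.4791 + 0.5000
  = 1.4506 bits
H(Q) = -[(5/24)·log₂(5/24) + (13/24)·log₂(13/24) + (1/4)·log₂(1/4)]
  = 0.4715 + 0.4791 + 0.5000
  = 1.4506 bits
H(P,Q) = -[(5/24)·log₂(5/24) + (13/24)·log₂(13/24) + (1/4)·log₂(1/4)]
  = 0.4715 + 0.4791 + 0.5000
  = 1.4506 bits

I(P;Q) = H(P) + H(Q) - H(P,Q)
  = 1.4506 + 1.4506 - 1.4506
  = 1.4506 bits

I(P;Q) = 1.4506 bits > I(A;B) = 0.2937 bits, so (P, Q) has the higher mutual information (stronger dependence).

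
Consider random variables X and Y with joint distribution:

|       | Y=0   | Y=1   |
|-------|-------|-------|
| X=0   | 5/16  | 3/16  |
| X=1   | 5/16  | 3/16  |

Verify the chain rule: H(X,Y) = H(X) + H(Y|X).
Left side:
H(X,Y) = -[(5/16)·log₂(5/16) + (3/16)·log₂(3/16) + (5/16)·log₂(5/16) + (3/16)·log₂(3/16)]
  = 0.5244 + 0.4528 + 0.5244 + 0.4528
  = 1.9544 bits

Right side:
Marginal P(X) (row sums):
  P(X=0) = 5/16 + 3/16 = 1/2
  P(X=1) = 5/16 + 3/16 = 1/2
H(X) = -[(1/2)·log₂(1/2) + (1/2)·log₂(1/2)]
  = 0.5000 + 0.5000
  = 1.0000 bits
H(Y|X) = -Σ P(X,Y)·log₂ P(Y|X), where P(Y|X) = P(X,Y) / P(X)
  (X=0,Y=0): P(Y|X) = (5/16)/(1/2) = 5/8;  -(5/16)·log₂(5/8) = 0.2119
  (X=0,Y=1): P(Y|X) = (3/16)/(1/2) = 3/8;  -(3/16)·log₂(3/8) = 0.2653
  (X=1,Y=0): P(Y|X) = (5/16)/(1/2) = 5/8;  -(5/16)·log₂(5/8) = 0.2119
  (X=1,Y=1): P(Y|X) = (3/16)/(1/2) = 3/8;  -(3/16)·log₂(3/8) = 0.2653
H(Y|X) = 0.2119 + 0.2653 + 0.2119 + 0.2653
  = 0.9544 bits
H(X) + H(Y|X) = 1.0000 + 0.9544 = 1.9544 bits

Both sides equal 1.9544 bits, so the chain rule holds ✓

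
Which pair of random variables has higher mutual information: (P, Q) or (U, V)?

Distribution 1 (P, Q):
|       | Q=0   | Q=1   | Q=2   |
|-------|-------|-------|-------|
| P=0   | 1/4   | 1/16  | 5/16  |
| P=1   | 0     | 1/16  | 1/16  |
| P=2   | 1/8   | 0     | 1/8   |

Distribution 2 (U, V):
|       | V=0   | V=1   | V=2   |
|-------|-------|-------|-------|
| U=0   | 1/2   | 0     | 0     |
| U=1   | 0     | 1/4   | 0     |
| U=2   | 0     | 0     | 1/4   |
Distribution 1 (P, Q):
Marginal P(P) (row sums):
  P(P=0) = 1/4 + 1/16 + 5/16 = 5/8
  P(P=1) = 0 + 1/16 + 1/16 = 1/8
  P(P=2) = 1/8 + 0 + 1/8 = 1/4
Marginal P(Q) (column sums):
  P(Q=0) = 1/4 + 0 + 1/8 = 3/8
  P(Q=1) = 1/16 + 1/16 + 0 = 1/8
  P(Q=2) = 5/16 + 1/16 + 1/8 = 1/2

H(P) = -[(5/8)·log₂(5/8) + (1/8)·log₂(1/8) + (1/4)·log₂(1/4)]
  = 0.4238 + 0.3750 + 0.5000
  = 1.2988 bits
H(Q) = -[(3/8)·log₂(3/8) + (1/8)·log₂(1/8) + (1/2)·log₂(1/2)]
  = 0.5306 + 0.3750 + 0.5000
  = 1.4056 bits
H(P,Q) = -[(1/4)·log₂(1/4) + (1/16)·log₂(1/16) + (5/16)·log₂(5/16) + (1/16)·log₂(1/16) + (1/16)·log₂(1/16) + (1/8)·log₂(1/8) + (1/8)·log₂(1/8)]
  = 0.5000 + 0.2500 + 0.5244 + 0.2500 + 0.2500 + 0.3750 + 0.3750
  = 2.5244 bits

I(P;Q) = H(P) + H(Q) - H(P,Q)
  = 1.2988 + 1.4056 - 2.5244
  = 0.1800 bits

Distribution 2 (U, V):
Marginal P(U) (row sums):
  P(U=0) = 1/2 + 0 + 0 = 1/2
  P(U=1) = 0 + 1/4 + 0 = 1/4
  P(U=2) = 0 + 0 + 1/4 = 1/4
Marginal P(V) (column sums):
  P(V=0) = 1/2 + 0 + 0 = 1/2
  P(V=1) = 0 + 1/4 + 0 = 1/4
  P(V=2) = 0 + 0 + 1/4 = 1/4

H(U) = -[(1/2)·log₂(1/2) + (1/4)·log₂(1/4) + (1/4)·log₂(1/4)]
  = 0.5000 + 0.5000 + 0.5000
  = 1.5000 bits
H(V) = -[(1/2)·log₂(1/2) + (1/4)·log₂(1/4) + (1/4)·log₂(1/4)]
  = 0.5000 + 0.5000 + 0.5000
  = 1.5000 bits
H(U,V) = -[(1/2)·log₂(1/2) + (1/4)·log₂(1/4) + (1/4)·log₂(1/4)]
  = 0.5000 + 0.5000 + 0.5000
  = 1.5000 bits

I(U;V) = H(U) + H(V) - H(U,V)
  = 1.5000 + 1.5000 - 1.5000
  = 1.5000 bits

I(U;V) = 1.5000 bits > I(P;Q) = 0.1800 bits, so (U, V) has the higher mutual information (stronger dependence).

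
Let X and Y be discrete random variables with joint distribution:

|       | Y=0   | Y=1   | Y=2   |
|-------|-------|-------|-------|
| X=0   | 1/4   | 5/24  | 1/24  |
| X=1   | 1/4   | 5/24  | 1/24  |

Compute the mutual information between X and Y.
Marginal P(X) (row sums):
  P(X=0) = 1/4 + 5/24 + 1/24 = 1/2
  P(X=1) = 1/4 + 5/24 + 1/24 = 1/2
Marginal P(Y) (column sums):
  P(Y=0) = 1/4 + 1/4 = 1/2
  P(Y=1) = 5/24 + 5/24 = 5/12
  P(Y=2) = 1/24 + 1/24 = 1/12

H(X) = -[(1/2)·log₂(1/2) + (1/2)·log₂(1/2)]
  = 0.5000 + 0.5000
  = 1.0000 bits
H(Y) = -[(1/2)·log₂(1/2) + (5/12)·log₂(5/12) + (1/12)·log₂(1/12)]
  = 0.5000 + 0.5263 + 0.2987
  = 1.3250 bits
H(X,Y) = -[(1/4)·log₂(1/4) + (5/24)·log₂(5/24) + (1/24)·log₂(1/24) + (1/4)·log₂(1/4) + (5/24)·log₂(5/24) + (1/24)·log₂(1/24)]
  = 0.5000 + 0.4715 + 0.1910 + 0.5000 + 0.4715 + 0.1910
  = 2.3250 bits

I(X;Y) = H(X) + H(Y) - H(X,Y)
  = 1.0000 + 1.3250 - 2.3250
  = 0.0000 bits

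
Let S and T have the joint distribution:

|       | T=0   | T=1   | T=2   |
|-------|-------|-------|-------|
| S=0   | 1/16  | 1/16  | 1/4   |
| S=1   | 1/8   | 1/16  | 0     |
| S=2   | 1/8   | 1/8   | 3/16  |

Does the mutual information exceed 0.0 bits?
Marginal P(S) (row sums):
  P(S=0) = 1/16 + 1/16 + 1/4 = 3/8
  P(S=1) = 1/8 + 1/16 + 0 = 3/16
  P(S=2) = 1/8 + 1/8 + 3/16 = 7/16
Marginal P(T) (column sums):
  P(T=0) = 1/16 + 1/8 + 1/8 = 5/16
  P(T=1) = 1/16 + 1/16 + 1/8 = 1/4
  P(T=2) = 1/4 + 0 + 3/16 = 7/16

H(S) = -[(3/8)·log₂(3/8) + (3/16)·log₂(3/16) + (7/16)·log₂(7/16)]
  = 0.5306 + 0.4528 + 0.5218
  = 1.5052 bits
H(T) = -[(5/16)·log₂(5/16) + (1/4)·log₂(1/4) + (7/16)·log₂(7/16)]
  = 0.5244 + 0.5000 + 0.5218
  = 1.5462 bits
H(S,T) = -[(1/16)·log₂(1/16) + (1/16)·log₂(1/16) + (1/4)·log₂(1/4) + (1/8)·log₂(1/8) + (1/16)·log₂(1/16) + (1/8)·log₂(1/8) + (1/8)·log₂(1/8) + (3/16)·log₂(3/16)]
  = 0.2500 + 0.2500 + 0.5000 + 0.3750 + 0.2500 + 0.3750 + 0.3750 + 0.4528
  = 2.8278 bits

I(S;T) = H(S) + H(T) - H(S,T)
  = 1.5052 + 1.5462 - 2.8278
  = 0.2236 bits

Yes. I(S;T) = 0.2236 bits, which is > 0.0 bits.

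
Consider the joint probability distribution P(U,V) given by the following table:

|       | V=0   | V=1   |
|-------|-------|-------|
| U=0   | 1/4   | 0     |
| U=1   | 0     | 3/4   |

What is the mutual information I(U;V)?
Marginal P(U) (row sums):
  P(U=0) = 1/4 + 0 = 1/4
  P(U=1) = 0 + 3/4 = 3/4
Marginal P(V) (column sums):
  P(V=0) = 1/4 + 0 = 1/4
  P(V=1) = 0 + 3/4 = 3/4

H(U) = -[(1/4)·log₂(1/4) + (3/4)·log₂(3/4)]
  = 0.5000 + 0.3113
  = 0.8113 bits
H(V) = -[(1/4)·log₂(1/4) + (3/4)·log₂(3/4)]
  = 0.5000 + 0.3113
  = 0.8113 bits
H(U,V) = -[(1/4)·log₂(1/4) + (3/4)·log₂(3/4)]
  = 0.5000 + 0.3113
  = 0.8113 bits

I(U;V) = H(U) + H(V) - H(U,V)
  = 0.8113 + 0.8113 - 0.8113
  = 0.8113 bits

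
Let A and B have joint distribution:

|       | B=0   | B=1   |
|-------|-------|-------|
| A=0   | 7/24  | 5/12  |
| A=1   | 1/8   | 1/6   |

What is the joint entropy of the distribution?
H(A,B) = -Σ P(A,B) log₂ P(A,B), summed over the non-zero cells:
H(A,B) = -[(7/24)·log₂(7/24) + (5/12)·log₂(5/12) + (1/8)·log₂(1/8) + (1/6)·log₂(1/6)]
  = 0.5185 + 0.5263 + 0.3750 + 0.4308
  = 1.8506 bits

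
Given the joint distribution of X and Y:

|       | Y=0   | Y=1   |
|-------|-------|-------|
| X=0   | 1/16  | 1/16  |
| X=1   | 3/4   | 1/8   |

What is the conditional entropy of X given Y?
Marginal P(Y) (column sums):
  P(Y=0) = 1/16 + 3/4 = 13/16
  P(Y=1) = 1/16 + 1/8 = 3/16

H(X|Y) = -Σ P(X,Y)·log₂ P(X|Y), where P(X|Y) = P(X,Y) / P(Y)
  (X=0,Y=0): P(X|Y) = (1/16)/(13/16) = 1/13;  -(1/16)·log₂(1/13) = 0.2313
  (X=0,Y=1): P(X|Y) = (1/16)/(3/16) = 1/3;  -(1/16)·log₂(1/3) = 0.0991
  (X=1,Y=0): P(X|Y) = (3/4)/(13/16) = 12/13;  -(3/4)·log₂(12/13) = 0.0866
  (X=1,Y=1): P(X|Y) = (1/8)/(3/16) = 2/3;  -(1/8)·log₂(2/3) = 0.0731
H(X|Y) = 0.2313 + 0.0991 + 0.0866 + 0.0731
  = 0.4901 bits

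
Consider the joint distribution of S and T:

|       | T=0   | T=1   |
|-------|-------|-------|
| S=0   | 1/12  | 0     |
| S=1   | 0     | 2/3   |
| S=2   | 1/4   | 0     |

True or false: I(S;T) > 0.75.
Marginal P(S) (row sums):
  P(S=0) = 1/12 + 0 = 1/12
  P(S=1) = 0 + 2/3 = 2/3
  P(S=2) = 1/4 + 0 = 1/4
Marginal P(T) (column sums):
  P(T=0) = 1/12 + 0 + 1/4 = 1/3
  P(T=1) = 0 + 2/3 + 0 = 2/3

H(S) = -[(1/12)·log₂(1/12) + (2/3)·log₂(2/3) + (1/4)·log₂(1/4)]
  = 0.2987 + 0.3900 + 0.5000
  = 1.1887 bits
H(T) = -[(1/3)·log₂(1/3) + (2/3)·log₂(2/3)]
  = 0.5283 + 0.3900
  = 0.9183 bits
H(S,T) = -[(1/12)·log₂(1/12) + (2/3)·log₂(2/3) + (1/4)·log₂(1/4)]
  = 0.2987 + 0.3900 + 0.5000
  = 1.1887 bits

I(S;T) = H(S) + H(T) - H(S,T)
  = 1.1887 + 0.9183 - 1.1887
  = 0.9183 bits

True. I(S;T) = 0.9183 bits, which is > 0.75 bits.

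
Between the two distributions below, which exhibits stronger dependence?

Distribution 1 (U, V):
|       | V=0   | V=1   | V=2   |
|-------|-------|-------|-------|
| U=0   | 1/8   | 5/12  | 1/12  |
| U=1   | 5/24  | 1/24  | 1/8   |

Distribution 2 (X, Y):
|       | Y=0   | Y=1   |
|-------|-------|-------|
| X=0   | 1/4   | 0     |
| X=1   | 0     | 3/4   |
Distribution 1 (U, V):
Marginal P(U) (row sums):
  P(U=0) = 1/8 + 5/12 + 1/12 = 5/8
  P(U=1) = 5/24 + 1/24 + 1/8 = 3/8
Marginal P(V) (column sums):
  P(V=0) = 1/8 + 5/24 = 1/3
  P(V=1) = 5/12 + 1/24 = 11/24
  P(V=2) = 1/12 + 1/8 = 5/24

H(U) = -[(5/8)·log₂(5/8) + (3/8)·log₂(3/8)]
  = 0.4238 + 0.5306
  = 0.9544 bits
H(V) = -[(1/3)·log₂(1/3) + (11/24)·log₂(11/24) + (5/24)·log₂(5/24)]
  = 0.5283 + 0.5159 + 0.4715
  = 1.5157 bits
H(U,V) = -[(1/8)·log₂(1/8) + (5/12)·log₂(5/12) + (1/12)·log₂(1/12) + (5/24)·log₂(5/24) + (1/24)·log₂(1/24) + (1/8)·log₂(1/8)]
  = 0.3750 + 0.5263 + 0.2987 + 0.4715 + 0.1910 + 0.3750
  = 2.2375 bits

I(U;V) = H(U) + H(V) - H(U,V)
  = 0.9544 + 1.5157 - 2.2375
  = 0.2326 bits

Distribution 2 (X, Y):
Marginal P(X) (row sums):
  P(X=0) = 1/4 + 0 = 1/4
  P(X=1) = 0 + 3/4 = 3/4
Marginal P(Y) (column sums):
  P(Y=0) = 1/4 + 0 = 1/4
  P(Y=1) = 0 + 3/4 = 3/4

H(X) = -[(1/4)·log₂(1/4) + (3/4)·log₂(3/4)]
  = 0.5000 + 0.3113
  = 0.8113 bits
H(Y) = -[(1/4)·log₂(1/4) + (3/4)·log₂(3/4)]
  = 0.5000 + 0.3113
  = 0.8113 bits
H(X,Y) = -[(1/4)·log₂(1/4) + (3/4)·log₂(3/4)]
  = 0.5000 + 0.3113
  = 0.8113 bits

I(X;Y) = H(X) + H(Y) - H(X,Y)
  = 0.8113 + 0.8113 - 0.8113
  = 0.8113 bits

I(X;Y) = 0.8113 bits > I(U;V) = 0.2326 bits, so (X, Y) has the higher mutual information (stronger dependence).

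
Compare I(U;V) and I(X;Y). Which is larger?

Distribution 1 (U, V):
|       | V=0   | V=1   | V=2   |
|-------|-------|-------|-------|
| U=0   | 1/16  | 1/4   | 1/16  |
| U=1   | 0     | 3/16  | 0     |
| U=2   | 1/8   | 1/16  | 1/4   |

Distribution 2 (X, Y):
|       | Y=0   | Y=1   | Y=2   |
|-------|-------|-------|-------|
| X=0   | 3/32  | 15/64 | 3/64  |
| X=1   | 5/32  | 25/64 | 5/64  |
Distribution 1 (U, V):
Marginal P(U) (row sums):
  P(U=0) = 1/16 + 1/4 + 1/16 = 3/8
  P(U=1) = 0 + 3/16 + 0 = 3/16
  P(U=2) = 1/8 + 1/16 + 1/4 = 7/16
Marginal P(V) (column sums):
  P(V=0) = 1/16 + 0 + 1/8 = 3/16
  P(V=1) = 1/4 + 3/16 + 1/16 = 1/2
  P(V=2) = 1/16 + 0 + 1/4 = 5/16

H(U) = -[(3/8)·log₂(3/8) + (3/16)·log₂(3/16) + (7/16)·log₂(7/16)]
  = 0.5306 + 0.4528 + 0.5218
  = 1.5052 bits
H(V) = -[(3/16)·log₂(3/16) + (1/2)·log₂(1/2) + (5/16)·log₂(5/16)]
  = 0.4528 + 0.5000 + 0.5244
  = 1.4772 bits
H(U,V) = -[(1/16)·log₂(1/16) + (1/4)·log₂(1/4) + (1/16)·log₂(1/16) + (3/16)·log₂(3/16) + (1/8)·log₂(1/8) + (1/16)·log₂(1/16) + (1/4)·log₂(1/4)]
  = 0.2500 + 0.5000 + 0.2500 + 0.4528 + 0.3750 + 0.2500 + 0.5000
  = 2.5778 bits

I(U;V) = H(U) + H(V) - H(U,V)
  = 1.5052 + 1.4772 - 2.5778
  = 0.4046 bits

Distribution 2 (X, Y):
Marginal P(X) (row sums):
  P(X=0) = 3/32 + 15/64 + 3/64 = 3/8
  P(X=1) = 5/32 + 25/64 + 5/64 = 5/8
Marginal P(Y) (column sums):
  P(Y=0) = 3/32 + 5/32 = 1/4
  P(Y=1) = 15/64 + 25/64 = 5/8
  P(Y=2) = 3/64 + 5/64 = 1/8

H(X) = -[(3/8)·log₂(3/8) + (5/8)·log₂(5/8)]
  = 0.5306 + 0.4238
  = 0.9544 bits
H(Y) = -[(1/4)·log₂(1/4) + (5/8)·log₂(5/8) + (1/8)·log₂(1/8)]
  = 0.5000 + 0.4238 + 0.3750
  = 1.2988 bits
H(X,Y) = -[(3/32)·log₂(3/32) + (15/64)·log₂(15/64) + (3/64)·log₂(3/64) + (5/32)·log₂(5/32) + (25/64)·log₂(25/64) + (5/64)·log₂(5/64)]
  = 0.3202 + 0.4906 + 0.2070 + 0.4184 + 0.5297 + 0.2873
  = 2.2532 bits

I(X;Y) = H(X) + H(Y) - H(X,Y)
  = 0.9544 + 1.2988 - 2.2532
  = 0.0000 bits

I(U;V) = 0.4046 bits > I(X;Y) = 0.0000 bits, so (U, V) has the higher mutual information (stronger dependence).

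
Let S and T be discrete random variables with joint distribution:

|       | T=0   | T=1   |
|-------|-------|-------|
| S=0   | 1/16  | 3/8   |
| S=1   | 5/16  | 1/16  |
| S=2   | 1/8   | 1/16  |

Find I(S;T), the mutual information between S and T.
Marginal P(S) (row sums):
  P(S=0) = 1/16 + 3/8 = 7/16
  P(S=1) = 5/16 + 1/16 = 3/8
  P(S=2) = 1/8 + 1/16 = 3/16
Marginal P(T) (column sums):
  P(T=0) = 1/16 + 5/16 + 1/8 = 1/2
  P(T=1) = 3/8 + 1/16 + 1/16 = 1/2

H(S) = -[(7/16)·log₂(7/16) + (3/8)·log₂(3/8) + (3/16)·log₂(3/16)]
  = 0.5218 + 0.5306 + 0.4528
  = 1.5052 bits
H(T) = -[(1/2)·log₂(1/2) + (1/2)·log₂(1/2)]
  = 0.5000 + 0.5000
  = 1.0000 bits
H(S,T) = -[(1/16)·log₂(1/16) + (3/8)·log₂(3/8) + (5/16)·log₂(5/16) + (1/16)·log₂(1/16) + (1/8)·log₂(1/8) + (1/16)·log₂(1/16)]
  = 0.2500 + 0.5306 + 0.5244 + 0.2500 + 0.3750 + 0.2500
  = 2.1800 bits

I(S;T) = H(S) + H(T) - H(S,T)
  = 1.5052 + 1.0000 - 2.1800
  = 0.3252 bits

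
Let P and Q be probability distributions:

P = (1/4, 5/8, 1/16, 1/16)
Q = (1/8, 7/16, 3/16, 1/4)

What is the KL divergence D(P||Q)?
D(P||Q) = Σ P(i) log₂(P(i)/Q(i))
  i=0: (1/4) × log₂((1/4)/(1/8)) = (1/4) × log₂(2) = 0.2500
  i=1: (5/8) × log₂((5/8)/(7/16)) = (5/8) × log₂(10/7) = 0.3216
  i=2: (1/16) × log₂((1/16)/(3/16)) = (1/16) × log₂(1/3) = -0.0991
  i=3: (1/16) × log₂((1/16)/(1/4)) = (1/16) × log₂(1/4) = -0.1250
D(P||Q) = 0.2500 + 0.3216 - 0.0991 - 0.1250
  = 0.3475 bits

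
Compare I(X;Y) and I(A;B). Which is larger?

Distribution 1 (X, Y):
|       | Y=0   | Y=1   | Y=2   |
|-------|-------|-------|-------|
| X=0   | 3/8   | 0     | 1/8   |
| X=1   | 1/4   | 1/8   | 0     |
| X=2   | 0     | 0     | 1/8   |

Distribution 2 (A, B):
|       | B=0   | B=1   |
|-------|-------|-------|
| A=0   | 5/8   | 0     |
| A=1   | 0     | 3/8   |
Distribution 1 (X, Y):
Marginal P(X) (row sums):
  P(X=0) = 3/8 + 0 + 1/8 = 1/2
  P(X=1) = 1/4 + 1/8 + 0 = 3/8
  P(X=2) = 0 + 0 + 1/8 = 1/8
Marginal P(Y) (column sums):
  P(Y=0) = 3/8 + 1/4 + 0 = 5/8
  P(Y=1) = 0 + 1/8 + 0 = 1/8
  P(Y=2) = 1/8 + 0 + 1/8 = 1/4

H(X) = -[(1/2)·log₂(1/2) + (3/8)·log₂(3/8) + (1/8)·log₂(1/8)]
  = 0.5000 + 0.5306 + 0.3750
  = 1.4056 bits
H(Y) = -[(5/8)·log₂(5/8) + (1/8)·log₂(1/8) + (1/4)·log₂(1/4)]
  = 0.4238 + 0.3750 + 0.5000
  = 1.2988 bits
H(X,Y) = -[(3/8)·log₂(3/8) + (1/8)·log₂(1/8) + (1/4)·log₂(1/4) + (1/8)·log₂(1/8) + (1/8)·log₂(1/8)]
  = 0.5306 + 0.3750 + 0.5000 + 0.3750 + 0.3750
  = 2.1556 bits

I(X;Y) = H(X) + H(Y) - H(X,Y)
  = 1.4056 + 1.2988 - 2.1556
  = 0.5488 bits

Distribution 2 (A, B):
Marginal P(A) (row sums):
  P(A=0) = 5/8 + 0 = 5/8
  P(A=1) = 0 + 3/8 = 3/8
Marginal P(B) (column sums):
  P(B=0) = 5/8 + 0 = 5/8
  P(B=1) = 0 + 3/8 = 3/8

H(A) = -[(5/8)·log₂(5/8) + (3/8)·log₂(3/8)]
  = 0.4238 + 0.5306
  = 0.9544 bits
H(B) = -[(5/8)·log₂(5/8) + (3/8)·log₂(3/8)]
  = 0.4238 + 0.5306
  = 0.9544 bits
H(A,B) = -[(5/8)·log₂(5/8) + (3/8)·log₂(3/8)]
  = 0.4238 + 0.5306
  = 0.9544 bits

I(A;B) = H(A) + H(B) - H(A,B)
  = 0.9544 + 0.9544 - 0.9544
  = 0.9544 bits

I(A;B) = 0.9544 bits > I(X;Y) = 0.5488 bits, so (A, B) has the higher mutual information (stronger dependence).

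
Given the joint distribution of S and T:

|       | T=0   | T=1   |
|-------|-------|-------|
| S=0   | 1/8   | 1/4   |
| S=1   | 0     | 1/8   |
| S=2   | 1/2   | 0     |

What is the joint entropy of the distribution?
H(S,T) = -Σ P(S,T) log₂ P(S,T), summed over the non-zero cells:
H(S,T) = -[(1/8)·log₂(1/8) + (1/4)·log₂(1/4) + (1/8)·log₂(1/8) + (1/2)·log₂(1/2)]
  = 0.3750 + 0.5000 + 0.3750 + 0.5000
  = 1.7500 bits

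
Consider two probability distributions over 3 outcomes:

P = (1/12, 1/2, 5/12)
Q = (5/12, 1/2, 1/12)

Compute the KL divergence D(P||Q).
D(P||Q) = Σ P(i) log₂(P(i)/Q(i))
  i=0: (1/12) × log₂((1/12)/(5/12)) = (1/12) × log₂(1/5) = -0.1935
  i=1: (1/2) × log₂((1/2)/(1/2)) = (1/2) × log₂(1) = 0.0000
  i=2: (5/12) × log₂((5/12)/(1/12)) = (5/12) × log₂(5) = 0.9675
D(P||Q) = -0.1935 + 0.0000 + 0.9675
  = 0.7740 bits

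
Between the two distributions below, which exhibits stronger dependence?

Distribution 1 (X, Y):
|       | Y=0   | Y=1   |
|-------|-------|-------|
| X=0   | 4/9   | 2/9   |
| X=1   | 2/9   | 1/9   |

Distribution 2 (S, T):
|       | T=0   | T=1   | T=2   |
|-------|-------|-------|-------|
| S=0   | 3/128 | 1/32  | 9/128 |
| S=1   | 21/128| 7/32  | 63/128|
Distribution 1 (X, Y):
Marginal P(X) (row sums):
  P(X=0) = 4/9 + 2/9 = 2/3
  P(X=1) = 2/9 + 1/9 = 1/3
Marginal P(Y) (column sums):
  P(Y=0) = 4/9 + 2/9 = 2/3
  P(Y=1) = 2/9 + 1/9 = 1/3

H(X) = -[(2/3)·log₂(2/3) + (1/3)·log₂(1/3)]
  = 0.3900 + 0.5283
  = 0.9183 bits
H(Y) = -[(2/3)·log₂(2/3) + (1/3)·log₂(1/3)]
  = 0.3900 + 0.5283
  = 0.9183 bits
H(X,Y) = -[(4/9)·log₂(4/9) + (2/9)·log₂(2/9) + (2/9)·log₂(2/9) + (1/9)·log₂(1/9)]
  = 0.5200 + 0.4822 + 0.4822 + 0.3522
  = 1.8366 bits

I(X;Y) = H(X) + H(Y) - H(X,Y)
  = 0.9183 + 0.9183 - 1.8366
  = 0.0000 bits

Distribution 2 (S, T):
Marginal P(S) (row sums):
  P(S=0) = 3/128 + 1/32 + 9/128 = 1/8
  P(S=1) = 21/128 + 7/32 + 63/128 = 7/8
Marginal P(T) (column sums):
  P(T=0) = 3/128 + 21/128 = 3/16
  P(T=1) = 1/32 + 7/32 = 1/4
  P(T=2) = 9/128 + 63/128 = 9/16

H(S) = -[(1/8)·log₂(1/8) + (7/8)·log₂(7/8)]
  = 0.3750 + 0.1686
  = 0.5436 bits
H(T) = -[(3/16)·log₂(3/16) + (1/4)·log₂(1/4) + (9/16)·log₂(9/16)]
  = 0.4528 + 0.5000 + 0.4669
  = 1.4197 bits
H(S,T) = -[(3/128)·log₂(3/128) + (1/32)·log₂(1/32) + (9/128)·log₂(9/128) + (21/128)·log₂(21/128) + (7/32)·log₂(7/32) + (63/128)·log₂(63/128)]
  = 0.1269 + 0.1563 + 0.2693 + 0.4278 + 0.4796 + 0.5034
  = 1.9633 bits

I(S;T) = H(S) + H(T) - H(S,T)
  = 0.5436 + 1.4197 - 1.9633
  = 0.0000 bits

Both joint tables factor as the product of their marginals, so I(X;Y) = I(S;T) = 0 bits: neither is larger (both pairs are independent).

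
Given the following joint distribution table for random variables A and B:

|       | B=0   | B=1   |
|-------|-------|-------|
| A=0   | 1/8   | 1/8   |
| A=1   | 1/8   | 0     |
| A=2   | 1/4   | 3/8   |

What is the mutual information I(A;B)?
Marginal P(A) (row sums):
  P(A=0) = 1/8 + 1/8 = 1/4
  P(A=1) = 1/8 + 0 = 1/8
  P(A=2) = 1/4 + 3/8 = 5/8
Marginal P(B) (column sums):
  P(B=0) = 1/8 + 1/8 + 1/4 = 1/2
  P(B=1) = 1/8 + 0 + 3/8 = 1/2

H(A) = -[(1/4)·log₂(1/4) + (1/8)·log₂(1/8) + (5/8)·log₂(5/8)]
  = 0.5000 + 0.3750 + 0.4238
  = 1.2988 bits
H(B) = -[(1/2)·log₂(1/2) + (1/2)·log₂(1/2)]
  = 0.5000 + 0.5000
  = 1.0000 bits
H(A,B) = -[(1/8)·log₂(1/8) + (1/8)·log₂(1/8) + (1/8)·log₂(1/8) + (1/4)·log₂(1/4) + (3/8)·log₂(3/8)]
  = 0.3750 + 0.3750 + 0.3750 + 0.5000 + 0.5306
  = 2.1556 bits

I(A;B) = H(A) + H(B) - H(A,B)
  = 1.2988 + 1.0000 - 2.1556
  = 0.1432 bits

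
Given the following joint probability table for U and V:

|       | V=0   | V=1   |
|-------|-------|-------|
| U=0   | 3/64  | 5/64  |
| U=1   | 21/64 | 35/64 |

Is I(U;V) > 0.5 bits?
Marginal P(U) (row sums):
  P(U=0) = 3/64 + 5/64 = 1/8
  P(U=1) = 21/64 + 35/64 = 7/8
Marginal P(V) (column sums):
  P(V=0) = 3/64 + 21/64 = 3/8
  P(V=1) = 5/64 + 35/64 = 5/8

H(U) = -[(1/8)·log₂(1/8) + (7/8)·log₂(7/8)]
  = 0.3750 + 0.1686
  = 0.5436 bits
H(V) = -[(3/8)·log₂(3/8) + (5/8)·log₂(5/8)]
  = 0.5306 + 0.4238
  = 0.9544 bits
H(U,V) = -[(3/64)·log₂(3/64) + (5/64)·log₂(5/64) + (21/64)·log₂(21/64) + (35/64)·log₂(35/64)]
  = 0.2070 + 0.2873 + 0.5275 + 0.4762
  = 1.4980 bits

I(U;V) = H(U) + H(V) - H(U,V)
  = 0.5436 + 0.9544 - 1.4980
  = 0.0000 bits

No. I(U;V) = 0.0000 bits, which is ≤ 0.5 bits.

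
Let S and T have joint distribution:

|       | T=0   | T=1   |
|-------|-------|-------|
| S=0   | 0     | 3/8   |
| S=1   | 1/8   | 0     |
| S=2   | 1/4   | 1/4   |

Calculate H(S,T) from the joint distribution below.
H(S,T) = -Σ P(S,T) log₂ P(S,T), summed over the non-zero cells:
H(S,T) = -[(3/8)·log₂(3/8) + (1/8)·log₂(1/8) + (1/4)·log₂(1/4) + (1/4)·log₂(1/4)]
  = 0.5306 + 0.3750 + 0.5000 + 0.5000
  = 1.9056 bits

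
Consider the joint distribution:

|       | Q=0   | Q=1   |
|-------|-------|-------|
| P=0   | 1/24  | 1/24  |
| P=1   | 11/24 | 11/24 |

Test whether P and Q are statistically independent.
Marginal P(P) (row sums):
  P(P=0) = 1/24 + 1/24 = 1/12
  P(P=1) = 11/24 + 11/24 = 11/12
Marginal P(Q) (column sums):
  P(Q=0) = 1/24 + 11/24 = 1/2
  P(Q=1) = 1/24 + 11/24 = 1/2

P and Q are independent iff P(P=i,Q=j) = P(P=i)·P(Q=j) for every cell.
  P(P=0)·P(Q=0) = 1/12 × 1/2 = 1/24 = P(P=0,Q=0) ✓
  P(P=0)·P(Q=1) = 1/12 × 1/2 = 1/24 = P(P=0,Q=1) ✓
  P(P=1)·P(Q=0) = 11/12 × 1/2 = 11/24 = P(P=1,Q=0) ✓
  P(P=1)·P(Q=1) = 11/12 × 1/2 = 11/24 = P(P=1,Q=1) ✓

Yes, P and Q are independent: every cell factors, so I(P;Q) = 0 bits.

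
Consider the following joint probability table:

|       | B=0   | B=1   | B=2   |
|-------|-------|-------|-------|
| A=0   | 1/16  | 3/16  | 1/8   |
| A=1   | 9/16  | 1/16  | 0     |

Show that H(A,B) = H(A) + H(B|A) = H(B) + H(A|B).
Marginal P(A) (row sums):
  P(A=0) = 1/16 + 3/16 + 1/8 = 3/8
  P(A=1) = 9/16 + 1/16 + 0 = 5/8
Marginal P(B) (column sums):
  P(B=0) = 1/16 + 9/16 = 5/8
  P(B=1) = 3/16 + 1/16 = 1/4
  P(B=2) = 1/8 + 0 = 1/8

Decomposition 1: H(A) + H(B|A)
H(A) = -[(3/8)·log₂(3/8) + (5/8)·log₂(5/8)]
  = 0.5306 + 0.4238
  = 0.9544 bits
H(B|A) = -Σ P(A,B)·log₂ P(B|A), where P(B|A) = P(A,B) / P(A)
  (cells with P(A,B) = 0 contribute 0)
  (A=0,B=0): P(B|A) = (1/16)/(3/8) = 1/6;  -(1/16)·log₂(1/6) = 0.1616
  (A=0,B=1): P(B|A) = (3/16)/(3/8) = 1/2;  -(3/16)·log₂(1/2) = 0.1875
  (A=0,B=2): P(B|A) = (1/8)/(3/8) = 1/3;  -(1/8)·log₂(1/3) = 0.1981
  (A=1,B=0): P(B|A) = (9/16)/(5/8) = 9/10;  -(9/16)·log₂(9/10) = 0.0855
  (A=1,B=1): P(B|A) = (1/16)/(5/8) = 1/10;  -(1/16)·log₂(1/10) = 0.2076
H(B|A) = 0.1616 + 0.1875 + 0.1981 + 0.0855 + 0.2076
  = 0.8403 bits
H(A) + H(B|A) = 0.9544 + 0.8403 = 1.7947 bits

Decomposition 2: H(B) + H(A|B)
H(B) = -[(5/8)·log₂(5/8) + (1/4)·log₂(1/4) + (1/8)·log₂(1/8)]
  = 0.4238 + 0.5000 + 0.3750
  = 1.2988 bits
H(A|B) = -Σ P(A,B)·log₂ P(A|B), where P(A|B) = P(A,B) / P(B)
  (cells with P(A,B) = 0 contribute 0)
  (A=0,B=0): P(A|B) = (1/16)/(5/8) = 1/10;  -(1/16)·log₂(1/10) = 0.2076
  (A=0,B=1): P(A|B) = (3/16)/(1/4) = 3/4;  -(3/16)·log₂(3/4) = 0.0778
  (A=0,B=2): P(A|B) = (1/8)/(1/8) = 1;  -(1/8)·log₂(1) = 0.0000
  (A=1,B=0): P(A|B) = (9/16)/(5/8) = 9/10;  -(9/16)·log₂(9/10) = 0.0855
  (A=1,B=1): P(A|B) = (1/16)/(1/4) = 1/4;  -(1/16)·log₂(1/4) = 0.1250
H(A|B) = 0.2076 + 0.0778 + 0.0000 + 0.0855 + 0.1250
  = 0.4959 bits
H(B) + H(A|B) = 1.2988 + 0.4959 = 1.7947 bits

Direct computation of the joint entropy:
H(A,B) = -[(1/16)·log₂(1/16) + (3/16)·log₂(3/16) + (1/8)·log₂(1/8) + (9/16)·log₂(9/16) + (1/16)·log₂(1/16)]
  = 0.2500 + 0.4528 + 0.3750 + 0.4669 + 0.2500
  = 1.7947 bits

All three agree: H(A,B) = 1.7947 bits ✓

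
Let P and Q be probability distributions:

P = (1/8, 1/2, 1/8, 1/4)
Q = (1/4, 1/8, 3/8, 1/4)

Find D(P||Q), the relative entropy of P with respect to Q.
D(P||Q) = Σ P(i) log₂(P(i)/Q(i))
  i=0: (1/8) × log₂((1/8)/(1/4)) = (1/8) × log₂(1/2) = -0.1250
  i=1: (1/2) × log₂((1/2)/(1/8)) = (1/2) × log₂(4) = 1.0000
  i=2: (1/8) × log₂((1/8)/(3/8)) = (1/8) × log₂(1/3) = -0.1981
  i=3: (1/4) × log₂((1/4)/(1/4)) = (1/4) × log₂(1) = 0.0000
D(P||Q) = -0.1250 + 1.0000 - 0.1981 + 0.0000
  = 0.6769 bits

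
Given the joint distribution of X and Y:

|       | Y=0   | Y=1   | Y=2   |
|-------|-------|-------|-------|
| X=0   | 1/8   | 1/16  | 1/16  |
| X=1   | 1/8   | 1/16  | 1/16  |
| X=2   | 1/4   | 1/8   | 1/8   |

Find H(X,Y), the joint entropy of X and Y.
H(X,Y) = -Σ P(X,Y) log₂ P(X,Y), summed over the non-zero cells:
H(X,Y) = -[(1/8)·log₂(1/8) + (1/16)·log₂(1/16) + (1/16)·log₂(1/16) + (1/8)·log₂(1/8) + (1/16)·log₂(1/16) + (1/16)·log₂(1/16) + (1/4)·log₂(1/4) + (1/8)·log₂(1/8) + (1/8)·log₂(1/8)]
  = 0.3750 + 0.2500 + 0.2500 + 0.3750 + 0.2500 + 0.2500 + 0.5000 + 0.3750 + 0.3750
  = 3.0000 bits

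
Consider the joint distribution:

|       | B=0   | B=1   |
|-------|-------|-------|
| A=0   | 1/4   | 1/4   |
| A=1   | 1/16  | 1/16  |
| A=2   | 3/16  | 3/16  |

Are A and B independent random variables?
Marginal P(A) (row sums):
  P(A=0) = 1/4 + 1/4 = 1/2
  P(A=1) = 1/16 + 1/16 = 1/8
  P(A=2) = 3/16 + 3/16 = 3/8
Marginal P(B) (column sums):
  P(B=0) = 1/4 + 1/16 + 3/16 = 1/2
  P(B=1) = 1/4 + 1/16 + 3/16 = 1/2

A and B are independent iff P(A=i,B=j) = P(A=i)·P(B=j) for every cell.
  P(A=0)·P(B=0) = 1/2 × 1/2 = 1/4 = P(A=0,B=0) ✓
  P(A=0)·P(B=1) = 1/2 × 1/2 = 1/4 = P(A=0,B=1) ✓
  P(A=1)·P(B=0) = 1/8 × 1/2 = 1/16 = P(A=1,B=0) ✓
  P(A=1)·P(B=1) = 1/8 × 1/2 = 1/16 = P(A=1,B=1) ✓
  P(A=2)·P(B=0) = 3/8 × 1/2 = 3/16 = P(A=2,B=0) ✓
  P(A=2)·P(B=1) = 3/8 × 1/2 = 3/16 = P(A=2,B=1) ✓

Yes, A and B are independent: every cell factors, so I(A;B) = 0 bits.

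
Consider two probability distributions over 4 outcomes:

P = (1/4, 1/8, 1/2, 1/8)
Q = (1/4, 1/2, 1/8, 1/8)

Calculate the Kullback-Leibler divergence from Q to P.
D(P||Q) = Σ P(i) log₂(P(i)/Q(i))
  i=0: (1/4) × log₂((1/4)/(1/4)) = (1/4) × log₂(1) = 0.0000
  i=1: (1/8) × log₂((1/8)/(1/2)) = (1/8) × log₂(1/4) = -0.2500
  i=2: (1/2) × log₂((1/2)/(1/8)) = (1/2) × log₂(4) = 1.0000
  i=3: (1/8) × log₂((1/8)/(1/8)) = (1/8) × log₂(1) = 0.0000
D(P||Q) = 0.0000 - 0.2500 + 1.0000 + 0.0000
  = 0.7500 bits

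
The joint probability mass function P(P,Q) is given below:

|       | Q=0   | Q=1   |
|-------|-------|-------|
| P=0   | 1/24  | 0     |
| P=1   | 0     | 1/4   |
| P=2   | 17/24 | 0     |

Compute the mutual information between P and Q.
Marginal P(P) (row sums):
  P(P=0) = 1/24 + 0 = 1/24
  P(P=1) = 0 + 1/4 = 1/4
  P(P=2) = 17/24 + 0 = 17/24
Marginal P(Q) (column sums):
  P(Q=0) = 1/24 + 0 + 17/24 = 3/4
  P(Q=1) = 0 + 1/4 + 0 = 1/4

H(P) = -[(1/24)·log₂(1/24) + (1/4)·log₂(1/4) + (17/24)·log₂(17/24)]
  = 0.1910 + 0.5000 + 0.3524
  = 1.0434 bits
H(Q) = -[(3/4)·log₂(3/4) + (1/4)·log₂(1/4)]
  = 0.3113 + 0.5000
  = 0.8113 bits
H(P,Q) = -[(1/24)·log₂(1/24) + (1/4)·log₂(1/4) + (17/24)·log₂(17/24)]
  = 0.1910 + 0.5000 + 0.3524
  = 1.0434 bits

I(P;Q) = H(P) + H(Q) - H(P,Q)
  = 1.0434 + 0.8113 - 1.0434
  = 0.8113 bits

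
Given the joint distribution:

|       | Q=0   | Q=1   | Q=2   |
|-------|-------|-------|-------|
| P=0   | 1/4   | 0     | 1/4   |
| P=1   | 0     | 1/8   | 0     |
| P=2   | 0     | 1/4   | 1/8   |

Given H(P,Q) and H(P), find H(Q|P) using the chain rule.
From the chain rule: H(P,Q) = H(P) + H(Q|P)
Therefore: H(Q|P) = H(P,Q) - H(P)

H(P,Q) = -[(1/4)·log₂(1/4) + (1/4)·log₂(1/4) + (1/8)·log₂(1/8) + (1/4)·log₂(1/4) + (1/8)·log₂(1/8)]
  = 0.5000 + 0.5000 + 0.3750 + 0.5000 + 0.3750
  = 2.2500 bits
Marginal P(P) (row sums):
  P(P=0) = 1/4 + 0 + 1/4 = 1/2
  P(P=1) = 0 + 1/8 + 0 = 1/8
  P(P=2) = 0 + 1/4 + 1/8 = 3/8
H(P) = -[(1/2)·log₂(1/2) + (1/8)·log₂(1/8) + (3/8)·log₂(3/8)]
  = 0.5000 + 0.3750 + 0.5306
  = 1.4056 bits

H(Q|P) = 2.2500 - 1.4056 = 0.8444 bits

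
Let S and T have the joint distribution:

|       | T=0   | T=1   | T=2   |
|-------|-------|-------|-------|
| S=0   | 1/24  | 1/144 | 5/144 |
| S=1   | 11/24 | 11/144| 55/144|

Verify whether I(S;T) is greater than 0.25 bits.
Marginal P(S) (row sums):
  P(S=0) = 1/24 + 1/144 + 5/144 = 1/12
  P(S=1) = 11/24 + 11/144 + 55/144 = 11/12
Marginal P(T) (column sums):
  P(T=0) = 1/24 + 11/24 = 1/2
  P(T=1) = 1/144 + 11/144 = 1/12
  P(T=2) = 5/144 + 55/144 = 5/12

H(S) = -[(1/12)·log₂(1/12) + (11/12)·log₂(11/12)]
  = 0.2987 + 0.1151
  = 0.4138 bits
H(T) = -[(1/2)·log₂(1/2) + (1/12)·log₂(1/12) + (5/12)·log₂(5/12)]
  = 0.5000 + 0.2987 + 0.5263
  = 1.3250 bits
H(S,T) = -[(1/24)·log₂(1/24) + (1/144)·log₂(1/144) + (5/144)·log₂(5/144) + (11/24)·log₂(11/24) + (11/144)·log₂(11/144) + (55/144)·log₂(55/144)]
  = 0.1910 + 0.0498 + 0.1683 + 0.5159 + 0.2834 + 0.5304
  = 1.7388 bits

I(S;T) = H(S) + H(T) - H(S,T)
  = 0.4138 + 1.3250 - 1.7388
  = 0.0000 bits

No. I(S;T) = 0.0000 bits, which is ≤ 0.25 bits.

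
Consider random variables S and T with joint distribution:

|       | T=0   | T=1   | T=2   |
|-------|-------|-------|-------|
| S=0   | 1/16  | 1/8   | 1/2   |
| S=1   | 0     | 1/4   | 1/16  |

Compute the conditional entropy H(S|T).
Marginal P(T) (column sums):
  P(T=0) = 1/16 + 0 = 1/16
  P(T=1) = 1/8 + 1/4 = 3/8
  P(T=2) = 1/2 + 1/16 = 9/16

H(S|T) = -Σ P(S,T)·log₂ P(S|T), where P(S|T) = P(S,T) / P(T)
  (cells with P(S,T) = 0 contribute 0)
  (S=0,T=0): P(S|T) = (1/16)/(1/16) = 1;  -(1/16)·log₂(1) = 0.0000
  (S=0,T=1): P(S|T) = (1/8)/(3/8) = 1/3;  -(1/8)·log₂(1/3) = 0.1981
  (S=0,T=2): P(S|T) = (1/2)/(9/16) = 8/9;  -(1/2)·log₂(8/9) = 0.0850
  (S=1,T=1): P(S|T) = (1/4)/(3/8) = 2/3;  -(1/4)·log₂(2/3) = 0.1462
  (S=1,T=2): P(S|T) = (1/16)/(9/16) = 1/9;  -(1/16)·log₂(1/9) = 0.1981
H(S|T) = 0.0000 + 0.1981 + 0.0850 + 0.1462 + 0.1981
  = 0.6274 bits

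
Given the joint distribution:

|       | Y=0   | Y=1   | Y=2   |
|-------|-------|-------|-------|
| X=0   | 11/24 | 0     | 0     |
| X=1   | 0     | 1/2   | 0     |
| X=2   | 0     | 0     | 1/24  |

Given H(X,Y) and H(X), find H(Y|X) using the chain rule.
From the chain rule: H(X,Y) = H(X) + H(Y|X)
Therefore: H(Y|X) = H(X,Y) - H(X)

H(X,Y) = -[(11/24)·log₂(11/24) + (1/2)·log₂(1/2) + (1/24)·log₂(1/24)]
  = 0.5159 + 0.5000 + 0.1910
  = 1.2069 bits
Marginal P(X) (row sums):
  P(X=0) = 11/24 + 0 + 0 = 11/24
  P(X=1) = 0 + 1/2 + 0 = 1/2
  P(X=2) = 0 + 0 + 1/24 = 1/24
H(X) = -[(11/24)·log₂(11/24) + (1/2)·log₂(1/2) + (1/24)·log₂(1/24)]
  = 0.5159 + 0.5000 + 0.1910
  = 1.2069 bits

H(Y|X) = 1.2069 - 1.2069 = 0.0000 bits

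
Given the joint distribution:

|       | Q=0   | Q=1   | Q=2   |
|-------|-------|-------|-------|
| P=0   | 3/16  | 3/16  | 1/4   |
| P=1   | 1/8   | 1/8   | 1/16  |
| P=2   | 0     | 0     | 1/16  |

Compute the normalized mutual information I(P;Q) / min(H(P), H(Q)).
Marginal P(P) (row sums):
  P(P=0) = 3/16 + 3/16 + 1/4 = 5/8
  P(P=1) = 1/8 + 1/8 + 1/16 = 5/16
  P(P=2) = 0 + 0 + 1/16 = 1/16
Marginal P(Q) (column sums):
  P(Q=0) = 3/16 + 1/8 + 0 = 5/16
  P(Q=1) = 3/16 + 1/8 + 0 = 5/16
  P(Q=2) = 1/4 + 1/16 + 1/16 = 3/8

H(P) = -[(5/8)·log₂(5/8) + (5/16)·log₂(5/16) + (1/16)·log₂(1/16)]
  = 0.4238 + 0.5244 + 0.2500
  = 1.1982 bits
H(Q) = -[(5/16)·log₂(5/16) + (5/16)·log₂(5/16) + (3/8)·log₂(3/8)]
  = 0.5244 + 0.5244 + 0.5306
  = 1.5794 bits
H(P,Q) = -[(3/16)·log₂(3/16) + (3/16)·log₂(3/16) + (1/4)·log₂(1/4) + (1/8)·log₂(1/8) + (1/8)·log₂(1/8) + (1/16)·log₂(1/16) + (1/16)·log₂(1/16)]
  = 0.4528 + 0.4528 + 0.5000 + 0.3750 + 0.3750 + 0.2500 + 0.2500
  = 2.6556 bits

I(P;Q) = H(P) + H(Q) - H(P,Q)
  = 1.1982 + 1.5794 - 2.6556
  = 0.1220 bits

min(H(P), H(Q)) = min(1.1982, 1.5794) = 1.1982 bits
Normalized MI = 0.1220 / 1.1982 = 0.1018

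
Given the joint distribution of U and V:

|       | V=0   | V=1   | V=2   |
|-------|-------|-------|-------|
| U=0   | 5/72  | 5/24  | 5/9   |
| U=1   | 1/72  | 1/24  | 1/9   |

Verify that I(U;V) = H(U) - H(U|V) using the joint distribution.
Left side, from I(U;V) = H(U) + H(V) - H(U,V):
Marginal P(U) (row sums):
  P(U=0) = 5/72 + 5/24 + 5/9 = 5/6
  P(U=1) = 1/72 + 1/24 + 1/9 = 1/6
Marginal P(V) (column sums):
  P(V=0) = 5/72 + 1/72 = 1/12
  P(V=1) = 5/24 + 1/24 = 1/4
  P(V=2) = 5/9 + 1/9 = 2/3

H(U) = -[(5/6)·log₂(5/6) + (1/6)·log₂(1/6)]
  = 0.2192 + 0.4308
  = 0.6500 bits
H(V) = -[(1/12)·log₂(1/12) + (1/4)·log₂(1/4) + (2/3)·log₂(2/3)]
  = 0.2987 + 0.5000 + 0.3900
  = 1.1887 bits
H(U,V) = -[(5/72)·log₂(5/72) + (5/24)·log₂(5/24) + (5/9)·log₂(5/9) + (1/72)·log₂(1/72) + (1/24)·log₂(1/24) + (1/9)·log₂(1/9)]
  = 0.2672 + 0.4715 + 0.4711 + 0.0857 + 0.1910 + 0.3522
  = 1.8387 bits

I(U;V) = H(U) + H(V) - H(U,V)
  = 0.6500 + 1.1887 - 1.8387
  = 0.0000 bits

Right side, with H(U|V) computed directly from the conditional probabilities:
H(U|V) = -Σ P(U,V)·log₂ P(U|V), where P(U|V) = P(U,V) / P(V)
  (U=0,V=0): P(U|V) = (5/72)/(1/12) = 5/6;  -(5/72)·log₂(5/6) = 0.0183
  (U=0,V=1): P(U|V) = (5/24)/(1/4) = 5/6;  -(5/24)·log₂(5/6) = 0.0548
  (U=0,V=2): P(U|V) = (5/9)/(2/3) = 5/6;  -(5/9)·log₂(5/6) = 0.1461
  (U=1,V=0): P(U|V) = (1/72)/(1/12) = 1/6;  -(1/72)·log₂(1/6) = 0.0359
  (U=1,V=1): P(U|V) = (1/24)/(1/4) = 1/6;  -(1/24)·log₂(1/6) = 0.1077
  (U=1,V=2): P(U|V) = (1/9)/(2/3) = 1/6;  -(1/9)·log₂(1/6) = 0.2872
H(U|V) = 0.0183 + 0.0548 + 0.1461 + 0.0359 + 0.1077 + 0.2872
  = 0.6500 bits
H(U) - H(U|V) = 0.6500 - 0.6500 = 0.0000 bits

Both sides equal 0.0000 bits, so I(U;V) = H(U) - H(U|V) ✓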